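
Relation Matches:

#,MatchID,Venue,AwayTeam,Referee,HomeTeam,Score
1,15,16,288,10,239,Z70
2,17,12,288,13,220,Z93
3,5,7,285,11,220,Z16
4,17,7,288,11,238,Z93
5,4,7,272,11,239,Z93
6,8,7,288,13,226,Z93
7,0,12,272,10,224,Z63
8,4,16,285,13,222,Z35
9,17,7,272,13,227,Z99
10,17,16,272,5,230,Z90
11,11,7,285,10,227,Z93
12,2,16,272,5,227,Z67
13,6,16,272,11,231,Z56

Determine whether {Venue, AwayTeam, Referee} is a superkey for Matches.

No

Rows 10 and 12 have the same {Venue, AwayTeam, Referee} value (Venue=16, AwayTeam=272, Referee=5) but are distinct tuples, so {Venue, AwayTeam, Referee} does not determine every attribute — not a superkey.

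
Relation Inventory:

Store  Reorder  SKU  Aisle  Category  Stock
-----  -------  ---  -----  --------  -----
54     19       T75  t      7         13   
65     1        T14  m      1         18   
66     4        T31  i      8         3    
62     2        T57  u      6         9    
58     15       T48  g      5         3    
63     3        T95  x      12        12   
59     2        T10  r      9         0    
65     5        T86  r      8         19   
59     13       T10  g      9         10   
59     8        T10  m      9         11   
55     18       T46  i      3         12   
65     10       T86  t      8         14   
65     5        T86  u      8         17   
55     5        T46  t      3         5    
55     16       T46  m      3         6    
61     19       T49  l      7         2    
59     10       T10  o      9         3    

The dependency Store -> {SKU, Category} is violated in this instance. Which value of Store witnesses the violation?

Store=54: 1 row → {SKU,Category} = (T75, 7) ✓
Store=65: 4 rows → {SKU,Category} takes values {(T14, 1), (T86, 8)} — violation
Store=66: 1 row → {SKU,Category} = (T31, 8) ✓
Store=62: 1 row → {SKU,Category} = (T57, 6) ✓
Store=58: 1 row → {SKU,Category} = (T48, 5) ✓
Store=63: 1 row → {SKU,Category} = (T95, 12) ✓
Store=59: 4 rows → {SKU,Category} = (T10, 9), (T10, 9), (T10, 9), (T10, 9) ✓
Store=55: 3 rows → {SKU,Category} = (T46, 3), (T46, 3), (T46, 3) ✓
Store=61: 1 row → {SKU,Category} = (T49, 7) ✓
The only Store value with inconsistent RHS is Store=65.

65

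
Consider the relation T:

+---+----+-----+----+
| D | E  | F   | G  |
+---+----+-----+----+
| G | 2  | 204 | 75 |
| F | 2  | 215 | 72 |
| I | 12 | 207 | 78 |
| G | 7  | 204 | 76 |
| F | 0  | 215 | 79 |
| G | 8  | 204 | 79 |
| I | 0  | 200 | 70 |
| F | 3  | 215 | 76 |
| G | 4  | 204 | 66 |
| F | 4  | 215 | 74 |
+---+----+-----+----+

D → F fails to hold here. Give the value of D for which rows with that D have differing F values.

I

D=G: 4 rows → F = 204, 204, 204, 204 ✓
D=F: 4 rows → F = 215, 215, 215, 215 ✓
D=I: 2 rows → F takes values {207, 200} — violation
The only D value with inconsistent F is D=I.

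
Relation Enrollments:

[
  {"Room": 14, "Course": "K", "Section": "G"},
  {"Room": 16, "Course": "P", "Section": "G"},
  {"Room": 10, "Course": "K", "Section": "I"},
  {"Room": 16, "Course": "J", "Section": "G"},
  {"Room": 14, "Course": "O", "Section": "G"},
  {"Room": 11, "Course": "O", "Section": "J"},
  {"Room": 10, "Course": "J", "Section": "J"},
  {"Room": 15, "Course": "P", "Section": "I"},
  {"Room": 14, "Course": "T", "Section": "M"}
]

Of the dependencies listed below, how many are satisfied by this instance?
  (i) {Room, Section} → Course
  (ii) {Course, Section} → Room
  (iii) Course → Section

(i) {Room, Section} → Course: (Room=14, Section=G): 2 rows → Course takes values {K, O} — violation; (Room=16, Section=G): 2 rows → Course takes values {P, J} — violation — fails.
(ii) {Course, Section} → Room: every LHS value maps to a single RHS value — holds.
(iii) Course → Section: Course=K: 2 rows → Section takes values {G, I} — violation; Course=P: 2 rows → Section takes values {G, I} — violation; Course=J: 2 rows → Section takes values {G, J} — violation; Course=O: 2 rows → Section takes values {G, J} — violation — fails.
1 of the 3 dependencies holds.

1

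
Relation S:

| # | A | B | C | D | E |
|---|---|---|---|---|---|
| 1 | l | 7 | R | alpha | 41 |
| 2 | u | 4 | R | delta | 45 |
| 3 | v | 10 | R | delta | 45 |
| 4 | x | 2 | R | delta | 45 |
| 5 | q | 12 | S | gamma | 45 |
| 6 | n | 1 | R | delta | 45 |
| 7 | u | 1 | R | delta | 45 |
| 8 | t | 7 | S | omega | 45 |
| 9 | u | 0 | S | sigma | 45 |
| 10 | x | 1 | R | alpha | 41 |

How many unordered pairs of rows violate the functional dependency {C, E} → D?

(C=R, E=41): all 2 rows agree on D — 0 pairs.
(C=R, E=45): all 5 rows agree on D — 0 pairs.
(C=S, E=45): violating pairs (5,8), (5,9), (8,9) — 3 pairs.

3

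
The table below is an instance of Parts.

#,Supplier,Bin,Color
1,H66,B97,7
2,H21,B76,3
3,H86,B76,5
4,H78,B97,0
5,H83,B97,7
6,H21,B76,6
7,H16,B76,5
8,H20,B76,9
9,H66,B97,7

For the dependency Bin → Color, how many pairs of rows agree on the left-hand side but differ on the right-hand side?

Bin=B97: violating pairs (1,4), (4,5), (4,9) — 3 pairs.
Bin=B76: violating pairs (2,3), (2,6), (2,7), (2,8), (3,6), (3,8), (6,7), (6,8), (7,8) — 9 pairs.

12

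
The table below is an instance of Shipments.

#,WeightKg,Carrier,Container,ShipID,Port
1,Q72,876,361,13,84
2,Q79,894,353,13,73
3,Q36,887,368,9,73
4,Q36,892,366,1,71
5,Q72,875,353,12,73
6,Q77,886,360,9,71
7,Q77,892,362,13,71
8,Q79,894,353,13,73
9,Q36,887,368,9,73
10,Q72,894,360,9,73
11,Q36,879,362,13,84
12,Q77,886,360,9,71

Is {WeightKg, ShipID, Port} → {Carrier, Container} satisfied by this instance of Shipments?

Yes

(WeightKg=Q72, ShipID=13, Port=84): row 1 → {Carrier,Container} = (876, 361) ✓
(WeightKg=Q79, ShipID=13, Port=73): rows 2, 8 → {Carrier,Container} = (894, 353), (894, 353) ✓
(WeightKg=Q36, ShipID=9, Port=73): rows 3, 9 → {Carrier,Container} = (887, 368), (887, 368) ✓
(WeightKg=Q36, ShipID=1, Port=71): row 4 → {Carrier,Container} = (892, 366) ✓
(WeightKg=Q72, ShipID=12, Port=73): row 5 → {Carrier,Container} = (875, 353) ✓
(WeightKg=Q77, ShipID=9, Port=71): rows 6, 12 → {Carrier,Container} = (886, 360), (886, 360) ✓
(WeightKg=Q77, ShipID=13, Port=71): row 7 → {Carrier,Container} = (892, 362) ✓
(WeightKg=Q72, ShipID=9, Port=73): row 10 → {Carrier,Container} = (894, 360) ✓
(WeightKg=Q36, ShipID=13, Port=84): row 11 → {Carrier,Container} = (879, 362) ✓
Every {WeightKg, ShipID, Port} value is associated with a single {Carrier, Container} value, so {WeightKg, ShipID, Port} → {Carrier, Container} holds.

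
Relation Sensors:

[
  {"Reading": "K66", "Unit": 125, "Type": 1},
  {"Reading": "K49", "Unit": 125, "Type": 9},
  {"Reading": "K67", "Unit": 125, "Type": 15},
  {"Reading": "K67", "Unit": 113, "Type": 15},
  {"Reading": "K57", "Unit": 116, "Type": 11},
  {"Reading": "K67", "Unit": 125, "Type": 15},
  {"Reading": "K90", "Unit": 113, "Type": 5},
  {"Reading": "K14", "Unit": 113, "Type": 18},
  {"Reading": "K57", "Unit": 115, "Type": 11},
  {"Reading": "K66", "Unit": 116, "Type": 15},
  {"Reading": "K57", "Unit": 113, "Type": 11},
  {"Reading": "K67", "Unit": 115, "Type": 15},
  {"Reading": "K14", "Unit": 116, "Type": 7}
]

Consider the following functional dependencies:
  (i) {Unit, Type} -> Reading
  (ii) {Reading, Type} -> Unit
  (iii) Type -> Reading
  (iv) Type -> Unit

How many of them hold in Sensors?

1

(i) {Unit, Type} -> Reading: every LHS value maps to a single RHS value — holds.
(ii) {Reading, Type} -> Unit: (Reading=K67, Type=15): 4 rows → Unit takes values {125, 113, 115} — violation; (Reading=K57, Type=11): 3 rows → Unit takes values {116, 115, 113} — violation — fails.
(iii) Type -> Reading: Type=15: 5 rows → Reading takes values {K67, K66} — violation — fails.
(iv) Type -> Unit: Type=15: 5 rows → Unit takes values {125, 113, 116, 115} — violation; Type=11: 3 rows → Unit takes values {116, 115, 113} — violation — fails.
1 of the 4 dependencies holds.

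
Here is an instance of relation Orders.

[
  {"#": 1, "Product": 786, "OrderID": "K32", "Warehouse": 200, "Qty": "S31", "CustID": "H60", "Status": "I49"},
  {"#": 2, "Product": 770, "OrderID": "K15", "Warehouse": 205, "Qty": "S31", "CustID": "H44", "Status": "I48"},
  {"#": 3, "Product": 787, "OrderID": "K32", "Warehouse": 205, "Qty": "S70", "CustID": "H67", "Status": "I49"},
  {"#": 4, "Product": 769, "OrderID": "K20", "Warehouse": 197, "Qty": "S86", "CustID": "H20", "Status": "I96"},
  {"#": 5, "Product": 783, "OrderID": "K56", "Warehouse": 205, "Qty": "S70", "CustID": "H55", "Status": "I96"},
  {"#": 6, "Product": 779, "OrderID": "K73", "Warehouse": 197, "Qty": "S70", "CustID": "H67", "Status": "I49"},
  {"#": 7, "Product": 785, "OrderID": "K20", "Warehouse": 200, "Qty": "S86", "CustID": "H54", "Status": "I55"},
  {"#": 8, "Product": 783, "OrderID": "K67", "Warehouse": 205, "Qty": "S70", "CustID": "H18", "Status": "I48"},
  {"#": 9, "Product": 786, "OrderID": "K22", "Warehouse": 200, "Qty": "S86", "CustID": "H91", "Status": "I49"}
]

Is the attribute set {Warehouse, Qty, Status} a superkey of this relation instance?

Yes

All 9 rows have distinct {Warehouse, Qty, Status} values, so {Warehouse, Qty, Status} → (all attributes) holds and {Warehouse, Qty, Status} is a superkey.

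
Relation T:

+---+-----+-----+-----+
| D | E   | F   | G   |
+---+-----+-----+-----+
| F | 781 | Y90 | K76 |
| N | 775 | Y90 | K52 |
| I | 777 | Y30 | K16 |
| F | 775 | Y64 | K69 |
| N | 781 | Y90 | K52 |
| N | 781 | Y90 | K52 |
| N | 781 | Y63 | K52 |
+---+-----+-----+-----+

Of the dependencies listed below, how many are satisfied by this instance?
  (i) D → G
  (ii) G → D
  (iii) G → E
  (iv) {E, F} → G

1

(i) D → G: D=F: 2 rows → G takes values {K76, K69} — violation — fails.
(ii) G → D: every LHS value maps to a single RHS value — holds.
(iii) G → E: G=K52: 4 rows → E takes values {775, 781} — violation — fails.
(iv) {E, F} → G: (E=781, F=Y90): 3 rows → G takes values {K76, K52} — violation — fails.
1 of the 4 dependencies holds.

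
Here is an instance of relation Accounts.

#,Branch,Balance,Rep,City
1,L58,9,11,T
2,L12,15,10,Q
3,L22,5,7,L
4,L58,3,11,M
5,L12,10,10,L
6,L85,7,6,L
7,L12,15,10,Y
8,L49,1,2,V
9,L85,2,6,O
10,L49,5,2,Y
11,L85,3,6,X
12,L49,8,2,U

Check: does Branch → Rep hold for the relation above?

Branch=L58: rows 1, 4 → Rep = 11, 11 ✓
Branch=L12: rows 2, 5, 7 → Rep = 10, 10, 10 ✓
Branch=L22: row 3 → Rep = 7 ✓
Branch=L85: rows 6, 9, 11 → Rep = 6, 6, 6 ✓
Branch=L49: rows 8, 10, 12 → Rep = 2, 2, 2 ✓
Every Branch value is associated with a single Rep value, so Branch → Rep holds.

Yes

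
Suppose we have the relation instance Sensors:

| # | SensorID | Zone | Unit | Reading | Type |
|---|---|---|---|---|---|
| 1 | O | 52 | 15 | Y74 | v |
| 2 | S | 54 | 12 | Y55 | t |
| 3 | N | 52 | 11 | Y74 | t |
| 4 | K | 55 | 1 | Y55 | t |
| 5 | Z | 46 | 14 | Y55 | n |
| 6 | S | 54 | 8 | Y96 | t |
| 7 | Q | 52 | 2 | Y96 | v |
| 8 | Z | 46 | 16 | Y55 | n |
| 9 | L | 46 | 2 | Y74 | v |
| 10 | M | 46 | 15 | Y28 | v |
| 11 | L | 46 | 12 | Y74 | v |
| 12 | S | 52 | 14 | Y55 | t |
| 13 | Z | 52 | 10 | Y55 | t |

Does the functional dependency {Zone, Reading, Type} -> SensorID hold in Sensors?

No

(Zone=52, Reading=Y74, Type=v): row 1 → SensorID = O ✓
(Zone=54, Reading=Y55, Type=t): row 2 → SensorID = S ✓
(Zone=52, Reading=Y74, Type=t): row 3 → SensorID = N ✓
(Zone=55, Reading=Y55, Type=t): row 4 → SensorID = K ✓
(Zone=46, Reading=Y55, Type=n): rows 5, 8 → SensorID = Z, Z ✓
(Zone=54, Reading=Y96, Type=t): row 6 → SensorID = S ✓
(Zone=52, Reading=Y96, Type=v): row 7 → SensorID = Q ✓
(Zone=46, Reading=Y74, Type=v): rows 9, 11 → SensorID = L, L ✓
(Zone=46, Reading=Y28, Type=v): row 10 → SensorID = M ✓
(Zone=52, Reading=Y55, Type=t): rows 12, 13 → SensorID takes values {S, Z} — violation
Two rows agree on {Zone, Reading, Type} but differ on SensorID, so {Zone, Reading, Type} -> SensorID does not hold.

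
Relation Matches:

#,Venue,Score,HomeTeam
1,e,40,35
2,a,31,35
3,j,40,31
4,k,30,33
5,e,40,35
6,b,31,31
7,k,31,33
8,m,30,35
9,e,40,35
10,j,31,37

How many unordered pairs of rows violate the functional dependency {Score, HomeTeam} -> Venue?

(Score=40, HomeTeam=35): all 3 rows agree on Venue — 0 pairs.

0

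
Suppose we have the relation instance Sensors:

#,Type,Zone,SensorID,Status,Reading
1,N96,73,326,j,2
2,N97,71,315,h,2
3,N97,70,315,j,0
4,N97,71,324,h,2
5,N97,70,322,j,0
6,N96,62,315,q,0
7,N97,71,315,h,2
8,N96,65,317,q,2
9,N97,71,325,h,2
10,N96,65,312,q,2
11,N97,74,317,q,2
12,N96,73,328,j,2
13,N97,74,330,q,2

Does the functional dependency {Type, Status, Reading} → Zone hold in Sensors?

(Type=N96, Status=j, Reading=2): rows 1, 12 → Zone = 73, 73 ✓
(Type=N97, Status=h, Reading=2): rows 2, 4, 7, 9 → Zone = 71, 71, 71, 71 ✓
(Type=N97, Status=j, Reading=0): rows 3, 5 → Zone = 70, 70 ✓
(Type=N96, Status=q, Reading=0): row 6 → Zone = 62 ✓
(Type=N96, Status=q, Reading=2): rows 8, 10 → Zone = 65, 65 ✓
(Type=N97, Status=q, Reading=2): rows 11, 13 → Zone = 74, 74 ✓
Every {Type, Status, Reading} value is associated with a single Zone value, so {Type, Status, Reading} → Zone holds.

Yes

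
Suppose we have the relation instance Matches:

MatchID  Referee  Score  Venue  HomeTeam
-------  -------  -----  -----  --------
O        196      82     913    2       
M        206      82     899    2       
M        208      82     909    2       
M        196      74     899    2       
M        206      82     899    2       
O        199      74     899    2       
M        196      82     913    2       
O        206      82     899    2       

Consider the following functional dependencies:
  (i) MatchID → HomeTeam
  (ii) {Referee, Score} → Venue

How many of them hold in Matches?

2

(i) MatchID → HomeTeam: every LHS value maps to a single RHS value — holds.
(ii) {Referee, Score} → Venue: every LHS value maps to a single RHS value — holds.
2 of the 2 dependencies hold.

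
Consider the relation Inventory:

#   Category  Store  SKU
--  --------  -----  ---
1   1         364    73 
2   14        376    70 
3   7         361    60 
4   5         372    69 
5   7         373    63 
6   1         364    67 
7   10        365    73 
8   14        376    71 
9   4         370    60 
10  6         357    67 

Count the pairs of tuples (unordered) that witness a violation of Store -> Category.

Store=364: all 2 rows agree on Category — 0 pairs.
Store=376: all 2 rows agree on Category — 0 pairs.

0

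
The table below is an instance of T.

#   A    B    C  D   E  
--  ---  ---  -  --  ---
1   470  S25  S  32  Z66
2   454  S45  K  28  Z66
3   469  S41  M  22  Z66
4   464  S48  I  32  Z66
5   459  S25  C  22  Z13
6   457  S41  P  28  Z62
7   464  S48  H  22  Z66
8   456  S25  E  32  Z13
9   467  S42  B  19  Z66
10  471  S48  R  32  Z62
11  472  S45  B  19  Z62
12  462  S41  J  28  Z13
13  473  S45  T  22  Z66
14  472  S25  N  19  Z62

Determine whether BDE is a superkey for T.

Yes

All 14 rows have distinct BDE values, so BDE → (all attributes) holds and BDE is a superkey.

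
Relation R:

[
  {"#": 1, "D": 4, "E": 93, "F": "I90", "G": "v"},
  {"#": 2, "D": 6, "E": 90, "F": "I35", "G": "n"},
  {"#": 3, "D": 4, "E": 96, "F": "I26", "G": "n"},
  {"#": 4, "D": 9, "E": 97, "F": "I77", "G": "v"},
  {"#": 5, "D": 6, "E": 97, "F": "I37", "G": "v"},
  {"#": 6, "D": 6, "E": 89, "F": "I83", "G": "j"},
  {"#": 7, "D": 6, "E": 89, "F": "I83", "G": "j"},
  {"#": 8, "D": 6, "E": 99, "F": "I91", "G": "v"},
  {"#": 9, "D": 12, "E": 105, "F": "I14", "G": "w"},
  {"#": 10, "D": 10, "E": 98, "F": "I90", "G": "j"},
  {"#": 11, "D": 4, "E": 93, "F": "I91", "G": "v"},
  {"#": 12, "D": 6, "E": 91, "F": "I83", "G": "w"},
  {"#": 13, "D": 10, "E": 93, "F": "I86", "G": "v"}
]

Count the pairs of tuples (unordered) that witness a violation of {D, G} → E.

1

(D=4, G=v): all 2 rows agree on E — 0 pairs.
(D=6, G=v): violating pairs (5,8) — 1 pair.
(D=6, G=j): all 2 rows agree on E — 0 pairs.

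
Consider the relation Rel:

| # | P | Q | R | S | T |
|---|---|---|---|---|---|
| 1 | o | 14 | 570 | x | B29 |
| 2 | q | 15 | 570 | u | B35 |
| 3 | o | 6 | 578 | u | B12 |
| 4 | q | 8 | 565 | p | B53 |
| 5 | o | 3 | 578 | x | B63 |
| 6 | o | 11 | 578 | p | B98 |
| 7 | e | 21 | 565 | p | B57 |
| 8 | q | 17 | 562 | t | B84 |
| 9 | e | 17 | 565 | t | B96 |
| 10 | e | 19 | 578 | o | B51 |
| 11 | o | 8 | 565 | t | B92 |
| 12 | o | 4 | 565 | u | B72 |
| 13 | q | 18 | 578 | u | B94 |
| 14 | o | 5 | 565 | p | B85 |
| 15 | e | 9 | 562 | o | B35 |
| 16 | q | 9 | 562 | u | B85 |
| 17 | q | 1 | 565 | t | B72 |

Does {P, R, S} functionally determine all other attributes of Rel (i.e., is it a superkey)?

Yes

All 17 rows have distinct {P, R, S} values, so {P, R, S} → (all attributes) holds and {P, R, S} is a superkey.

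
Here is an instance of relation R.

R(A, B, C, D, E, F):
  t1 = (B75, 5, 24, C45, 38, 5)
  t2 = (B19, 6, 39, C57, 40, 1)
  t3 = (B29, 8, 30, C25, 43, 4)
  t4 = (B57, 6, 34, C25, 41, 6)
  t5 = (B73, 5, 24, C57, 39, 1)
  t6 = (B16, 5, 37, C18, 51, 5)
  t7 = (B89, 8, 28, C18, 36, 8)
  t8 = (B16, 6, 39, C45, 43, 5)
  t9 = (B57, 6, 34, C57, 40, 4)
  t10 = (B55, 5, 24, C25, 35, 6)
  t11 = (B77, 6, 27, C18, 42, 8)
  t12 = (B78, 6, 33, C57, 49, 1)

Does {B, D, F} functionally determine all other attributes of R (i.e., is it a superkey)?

No

Rows 2 and 12 have the same {B, D, F} value (B=6, D=C57, F=1) but are distinct tuples, so {B, D, F} does not determine every attribute — not a superkey.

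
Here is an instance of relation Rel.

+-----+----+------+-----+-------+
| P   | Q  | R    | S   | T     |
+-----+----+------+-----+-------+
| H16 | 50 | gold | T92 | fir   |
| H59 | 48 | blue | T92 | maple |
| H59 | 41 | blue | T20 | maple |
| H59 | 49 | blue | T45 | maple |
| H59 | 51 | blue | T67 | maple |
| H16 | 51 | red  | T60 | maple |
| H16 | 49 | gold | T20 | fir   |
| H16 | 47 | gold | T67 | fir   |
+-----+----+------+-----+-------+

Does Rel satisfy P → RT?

P=H16: 4 rows → {R,T} takes values {(gold, fir), (red, maple)} — violation
P=H59: 4 rows → {R,T} = (blue, maple), (blue, maple), (blue, maple), (blue, maple) ✓
Two rows agree on P but differ on RT, so P → RT does not hold.

No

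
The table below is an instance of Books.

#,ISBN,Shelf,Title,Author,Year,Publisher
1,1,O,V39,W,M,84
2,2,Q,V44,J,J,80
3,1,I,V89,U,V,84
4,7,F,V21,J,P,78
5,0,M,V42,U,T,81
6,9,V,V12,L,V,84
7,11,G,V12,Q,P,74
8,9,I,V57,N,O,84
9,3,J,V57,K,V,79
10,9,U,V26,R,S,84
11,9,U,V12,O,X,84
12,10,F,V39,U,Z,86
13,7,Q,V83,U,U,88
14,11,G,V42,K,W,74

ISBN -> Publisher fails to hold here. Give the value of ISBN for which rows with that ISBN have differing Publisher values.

7

ISBN=1: rows 1, 3 → Publisher = 84, 84 ✓
ISBN=2: row 2 → Publisher = 80 ✓
ISBN=7: rows 4, 13 → Publisher takes values {78, 88} — violation
ISBN=0: row 5 → Publisher = 81 ✓
ISBN=9: rows 6, 8, 10, 11 → Publisher = 84, 84, 84, 84 ✓
ISBN=11: rows 7, 14 → Publisher = 74, 74 ✓
ISBN=3: row 9 → Publisher = 79 ✓
ISBN=10: row 12 → Publisher = 86 ✓
The only ISBN value with inconsistent Publisher is ISBN=7.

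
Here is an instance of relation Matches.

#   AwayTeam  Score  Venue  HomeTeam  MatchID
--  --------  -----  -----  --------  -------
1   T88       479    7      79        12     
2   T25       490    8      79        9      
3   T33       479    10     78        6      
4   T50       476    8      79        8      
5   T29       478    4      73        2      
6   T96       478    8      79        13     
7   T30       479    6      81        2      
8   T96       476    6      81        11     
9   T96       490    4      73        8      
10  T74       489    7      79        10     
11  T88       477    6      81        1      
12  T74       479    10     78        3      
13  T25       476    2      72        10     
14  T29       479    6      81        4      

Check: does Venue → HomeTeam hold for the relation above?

Yes

Venue=7: rows 1, 10 → HomeTeam = 79, 79 ✓
Venue=8: rows 2, 4, 6 → HomeTeam = 79, 79, 79 ✓
Venue=10: rows 3, 12 → HomeTeam = 78, 78 ✓
Venue=4: rows 5, 9 → HomeTeam = 73, 73 ✓
Venue=6: rows 7, 8, 11, 14 → HomeTeam = 81, 81, 81, 81 ✓
Venue=2: row 13 → HomeTeam = 72 ✓
Every Venue value is associated with a single HomeTeam value, so Venue → HomeTeam holds.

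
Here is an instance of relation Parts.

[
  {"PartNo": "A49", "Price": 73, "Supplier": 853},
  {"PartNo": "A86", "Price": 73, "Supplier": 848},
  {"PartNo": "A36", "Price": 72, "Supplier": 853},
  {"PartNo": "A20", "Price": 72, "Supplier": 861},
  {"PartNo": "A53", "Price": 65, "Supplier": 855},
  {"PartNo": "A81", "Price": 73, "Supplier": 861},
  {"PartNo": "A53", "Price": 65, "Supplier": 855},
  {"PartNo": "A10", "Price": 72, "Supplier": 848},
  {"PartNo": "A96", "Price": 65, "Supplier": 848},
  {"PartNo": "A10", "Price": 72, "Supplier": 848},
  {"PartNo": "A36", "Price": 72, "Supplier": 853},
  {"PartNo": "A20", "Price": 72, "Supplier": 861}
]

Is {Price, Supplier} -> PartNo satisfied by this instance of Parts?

(Price=73, Supplier=853): 1 row → PartNo = A49 ✓
(Price=73, Supplier=848): 1 row → PartNo = A86 ✓
(Price=72, Supplier=853): 2 rows → PartNo = A36, A36 ✓
(Price=72, Supplier=861): 2 rows → PartNo = A20, A20 ✓
(Price=65, Supplier=855): 2 rows → PartNo = A53, A53 ✓
(Price=73, Supplier=861): 1 row → PartNo = A81 ✓
(Price=72, Supplier=848): 2 rows → PartNo = A10, A10 ✓
(Price=65, Supplier=848): 1 row → PartNo = A96 ✓
Every {Price, Supplier} value is associated with a single PartNo value, so {Price, Supplier} -> PartNo holds.

Yes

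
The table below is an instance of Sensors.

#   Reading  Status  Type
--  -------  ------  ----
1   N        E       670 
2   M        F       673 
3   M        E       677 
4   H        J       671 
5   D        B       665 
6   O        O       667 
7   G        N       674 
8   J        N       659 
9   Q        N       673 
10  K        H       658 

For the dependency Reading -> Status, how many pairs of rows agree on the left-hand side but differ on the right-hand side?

Reading=M: violating pairs (2,3) — 1 pair.

1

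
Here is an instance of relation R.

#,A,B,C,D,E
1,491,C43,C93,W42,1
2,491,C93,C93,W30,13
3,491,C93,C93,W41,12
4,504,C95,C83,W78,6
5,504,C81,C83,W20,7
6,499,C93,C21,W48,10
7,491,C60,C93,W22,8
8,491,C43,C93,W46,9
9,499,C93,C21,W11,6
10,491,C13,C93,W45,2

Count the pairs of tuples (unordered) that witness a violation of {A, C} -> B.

(A=491, C=C93): violating pairs (1,2), (1,3), (1,7), (1,10), (2,7), (2,8), (2,10), (3,7), (3,8), (3,10), (7,8), (7,10), (8,10) — 13 pairs.
(A=504, C=C83): violating pairs (4,5) — 1 pair.
(A=499, C=C21): all 2 rows agree on B — 0 pairs.

14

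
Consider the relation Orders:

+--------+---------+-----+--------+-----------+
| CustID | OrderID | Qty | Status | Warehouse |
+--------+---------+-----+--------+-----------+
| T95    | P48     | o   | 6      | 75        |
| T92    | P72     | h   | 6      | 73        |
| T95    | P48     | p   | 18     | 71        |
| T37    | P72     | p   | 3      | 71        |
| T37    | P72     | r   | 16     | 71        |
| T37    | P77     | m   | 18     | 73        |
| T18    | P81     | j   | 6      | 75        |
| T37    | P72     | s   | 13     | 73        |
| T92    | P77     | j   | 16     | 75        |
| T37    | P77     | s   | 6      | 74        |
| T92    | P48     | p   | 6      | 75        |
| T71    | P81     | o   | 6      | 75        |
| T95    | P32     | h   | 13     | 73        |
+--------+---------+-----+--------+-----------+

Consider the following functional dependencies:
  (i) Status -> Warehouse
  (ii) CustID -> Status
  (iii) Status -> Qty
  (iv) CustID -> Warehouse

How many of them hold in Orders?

0

(i) Status -> Warehouse: Status=6: 6 rows → Warehouse takes values {75, 73, 74} — violation; Status=18: 2 rows → Warehouse takes values {71, 73} — violation; Status=16: 2 rows → Warehouse takes values {71, 75} — violation — fails.
(ii) CustID -> Status: CustID=T95: 3 rows → Status takes values {6, 18, 13} — violation; CustID=T92: 3 rows → Status takes values {6, 16} — violation; CustID=T37: 5 rows → Status takes values {3, 16, 18, 13, 6} — violation — fails.
(iii) Status -> Qty: Status=6: 6 rows → Qty takes values {o, h, j, s, p} — violation; Status=18: 2 rows → Qty takes values {p, m} — violation; Status=16: 2 rows → Qty takes values {r, j} — violation; Status=13: 2 rows → Qty takes values {s, h} — violation — fails.
(iv) CustID -> Warehouse: CustID=T95: 3 rows → Warehouse takes values {75, 71, 73} — violation; CustID=T92: 3 rows → Warehouse takes values {73, 75} — violation; CustID=T37: 5 rows → Warehouse takes values {71, 73, 74} — violation — fails.
None of the 4 dependencies hold.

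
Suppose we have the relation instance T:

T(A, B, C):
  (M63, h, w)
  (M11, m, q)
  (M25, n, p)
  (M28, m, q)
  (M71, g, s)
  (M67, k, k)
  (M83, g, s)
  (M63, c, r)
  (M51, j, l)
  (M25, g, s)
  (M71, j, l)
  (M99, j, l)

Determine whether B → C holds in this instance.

Yes

B=h: 1 row → C = w ✓
B=m: 2 rows → C = q, q ✓
B=n: 1 row → C = p ✓
B=g: 3 rows → C = s, s, s ✓
B=k: 1 row → C = k ✓
B=c: 1 row → C = r ✓
B=j: 3 rows → C = l, l, l ✓
Every B value is associated with a single C value, so B → C holds.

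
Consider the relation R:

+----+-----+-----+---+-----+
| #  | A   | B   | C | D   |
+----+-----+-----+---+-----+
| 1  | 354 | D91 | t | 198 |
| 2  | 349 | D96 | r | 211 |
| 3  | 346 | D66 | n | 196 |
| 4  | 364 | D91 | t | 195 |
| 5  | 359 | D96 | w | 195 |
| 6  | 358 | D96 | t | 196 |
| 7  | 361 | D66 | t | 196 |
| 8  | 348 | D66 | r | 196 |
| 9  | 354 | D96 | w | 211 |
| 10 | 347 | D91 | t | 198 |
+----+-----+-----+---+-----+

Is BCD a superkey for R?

Rows 1 and 10 have the same BCD value (B=D91, C=t, D=198) but are distinct tuples, so BCD does not determine every attribute — not a superkey.

No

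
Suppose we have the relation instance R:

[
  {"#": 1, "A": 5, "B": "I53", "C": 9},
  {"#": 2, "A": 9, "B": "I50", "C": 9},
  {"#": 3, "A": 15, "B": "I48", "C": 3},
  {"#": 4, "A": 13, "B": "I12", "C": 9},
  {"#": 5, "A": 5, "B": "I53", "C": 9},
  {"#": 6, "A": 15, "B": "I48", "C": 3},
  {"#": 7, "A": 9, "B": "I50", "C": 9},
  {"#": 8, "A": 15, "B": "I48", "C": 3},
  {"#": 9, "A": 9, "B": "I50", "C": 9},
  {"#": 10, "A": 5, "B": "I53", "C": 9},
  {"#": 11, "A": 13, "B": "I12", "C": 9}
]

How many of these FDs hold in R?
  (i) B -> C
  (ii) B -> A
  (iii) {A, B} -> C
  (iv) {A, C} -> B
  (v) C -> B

(i) B -> C: every LHS value maps to a single RHS value — holds.
(ii) B -> A: every LHS value maps to a single RHS value — holds.
(iii) {A, B} -> C: every LHS value maps to a single RHS value — holds.
(iv) {A, C} -> B: every LHS value maps to a single RHS value — holds.
(v) C -> B: C=9: rows 1, 2, 4, 5, 7, 9, 10, 11 → B takes values {I53, I50, I12} — violation — fails.
4 of the 5 dependencies hold.

4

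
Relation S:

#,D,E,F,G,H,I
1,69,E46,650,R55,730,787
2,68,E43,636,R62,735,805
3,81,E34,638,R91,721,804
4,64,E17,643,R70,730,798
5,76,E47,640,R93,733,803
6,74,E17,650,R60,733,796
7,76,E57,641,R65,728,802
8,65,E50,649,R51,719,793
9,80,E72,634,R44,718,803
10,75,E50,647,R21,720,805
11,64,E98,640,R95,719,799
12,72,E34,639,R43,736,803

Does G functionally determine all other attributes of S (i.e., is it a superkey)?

Yes

All 12 rows have distinct G values, so G → (all attributes) holds and G is a superkey.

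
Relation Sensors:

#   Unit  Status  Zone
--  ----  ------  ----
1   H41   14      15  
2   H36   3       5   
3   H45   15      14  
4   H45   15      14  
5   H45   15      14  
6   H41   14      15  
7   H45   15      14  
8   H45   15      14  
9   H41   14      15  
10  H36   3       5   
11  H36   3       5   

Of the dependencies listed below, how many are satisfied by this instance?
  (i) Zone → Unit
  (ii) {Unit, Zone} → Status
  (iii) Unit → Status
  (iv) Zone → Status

4

(i) Zone → Unit: every LHS value maps to a single RHS value — holds.
(ii) {Unit, Zone} → Status: every LHS value maps to a single RHS value — holds.
(iii) Unit → Status: every LHS value maps to a single RHS value — holds.
(iv) Zone → Status: every LHS value maps to a single RHS value — holds.
4 of the 4 dependencies hold.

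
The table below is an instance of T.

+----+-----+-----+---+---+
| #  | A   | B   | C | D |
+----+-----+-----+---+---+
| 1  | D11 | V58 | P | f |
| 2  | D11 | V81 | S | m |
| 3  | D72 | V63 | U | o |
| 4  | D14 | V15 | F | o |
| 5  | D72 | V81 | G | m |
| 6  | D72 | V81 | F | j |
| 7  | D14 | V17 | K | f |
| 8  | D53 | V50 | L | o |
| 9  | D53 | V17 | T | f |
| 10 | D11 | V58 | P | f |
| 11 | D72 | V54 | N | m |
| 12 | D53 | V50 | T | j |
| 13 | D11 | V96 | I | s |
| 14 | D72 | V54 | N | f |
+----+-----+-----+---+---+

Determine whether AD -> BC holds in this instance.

(A=D11, D=f): rows 1, 10 → {B,C} = (V58, P), (V58, P) ✓
(A=D11, D=m): row 2 → {B,C} = (V81, S) ✓
(A=D72, D=o): row 3 → {B,C} = (V63, U) ✓
(A=D14, D=o): row 4 → {B,C} = (V15, F) ✓
(A=D72, D=m): rows 5, 11 → {B,C} takes values {(V81, G), (V54, N)} — violation
(A=D72, D=j): row 6 → {B,C} = (V81, F) ✓
(A=D14, D=f): row 7 → {B,C} = (V17, K) ✓
(A=D53, D=o): row 8 → {B,C} = (V50, L) ✓
(A=D53, D=f): row 9 → {B,C} = (V17, T) ✓
(A=D53, D=j): row 12 → {B,C} = (V50, T) ✓
(A=D11, D=s): row 13 → {B,C} = (V96, I) ✓
(A=D72, D=f): row 14 → {B,C} = (V54, N) ✓
Two rows agree on AD but differ on BC, so AD -> BC does not hold.

No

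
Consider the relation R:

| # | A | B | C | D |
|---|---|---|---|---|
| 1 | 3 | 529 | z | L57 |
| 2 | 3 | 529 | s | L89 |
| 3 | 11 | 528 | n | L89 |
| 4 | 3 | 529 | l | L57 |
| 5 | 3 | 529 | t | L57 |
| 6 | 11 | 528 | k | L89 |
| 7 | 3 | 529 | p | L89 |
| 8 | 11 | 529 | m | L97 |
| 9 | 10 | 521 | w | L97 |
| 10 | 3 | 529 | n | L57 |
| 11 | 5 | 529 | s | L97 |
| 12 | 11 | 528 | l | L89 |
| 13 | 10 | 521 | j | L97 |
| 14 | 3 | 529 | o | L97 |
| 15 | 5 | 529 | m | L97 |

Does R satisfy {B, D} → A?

No

(B=529, D=L57): rows 1, 4, 5, 10 → A = 3, 3, 3, 3 ✓
(B=529, D=L89): rows 2, 7 → A = 3, 3 ✓
(B=528, D=L89): rows 3, 6, 12 → A = 11, 11, 11 ✓
(B=529, D=L97): rows 8, 11, 14, 15 → A takes values {11, 5, 3} — violation
(B=521, D=L97): rows 9, 13 → A = 10, 10 ✓
Two rows agree on {B, D} but differ on A, so {B, D} → A does not hold.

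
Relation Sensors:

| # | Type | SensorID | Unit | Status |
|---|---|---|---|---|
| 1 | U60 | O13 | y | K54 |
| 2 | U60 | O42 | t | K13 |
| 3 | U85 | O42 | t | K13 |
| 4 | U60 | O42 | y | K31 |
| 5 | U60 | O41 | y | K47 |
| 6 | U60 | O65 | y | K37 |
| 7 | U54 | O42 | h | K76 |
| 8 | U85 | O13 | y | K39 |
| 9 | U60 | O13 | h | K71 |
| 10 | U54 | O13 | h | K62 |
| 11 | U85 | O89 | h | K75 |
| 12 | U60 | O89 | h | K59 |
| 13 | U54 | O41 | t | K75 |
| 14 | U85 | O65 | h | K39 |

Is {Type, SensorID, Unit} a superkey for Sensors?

All 14 rows have distinct {Type, SensorID, Unit} values, so {Type, SensorID, Unit} → (all attributes) holds and {Type, SensorID, Unit} is a superkey.

Yes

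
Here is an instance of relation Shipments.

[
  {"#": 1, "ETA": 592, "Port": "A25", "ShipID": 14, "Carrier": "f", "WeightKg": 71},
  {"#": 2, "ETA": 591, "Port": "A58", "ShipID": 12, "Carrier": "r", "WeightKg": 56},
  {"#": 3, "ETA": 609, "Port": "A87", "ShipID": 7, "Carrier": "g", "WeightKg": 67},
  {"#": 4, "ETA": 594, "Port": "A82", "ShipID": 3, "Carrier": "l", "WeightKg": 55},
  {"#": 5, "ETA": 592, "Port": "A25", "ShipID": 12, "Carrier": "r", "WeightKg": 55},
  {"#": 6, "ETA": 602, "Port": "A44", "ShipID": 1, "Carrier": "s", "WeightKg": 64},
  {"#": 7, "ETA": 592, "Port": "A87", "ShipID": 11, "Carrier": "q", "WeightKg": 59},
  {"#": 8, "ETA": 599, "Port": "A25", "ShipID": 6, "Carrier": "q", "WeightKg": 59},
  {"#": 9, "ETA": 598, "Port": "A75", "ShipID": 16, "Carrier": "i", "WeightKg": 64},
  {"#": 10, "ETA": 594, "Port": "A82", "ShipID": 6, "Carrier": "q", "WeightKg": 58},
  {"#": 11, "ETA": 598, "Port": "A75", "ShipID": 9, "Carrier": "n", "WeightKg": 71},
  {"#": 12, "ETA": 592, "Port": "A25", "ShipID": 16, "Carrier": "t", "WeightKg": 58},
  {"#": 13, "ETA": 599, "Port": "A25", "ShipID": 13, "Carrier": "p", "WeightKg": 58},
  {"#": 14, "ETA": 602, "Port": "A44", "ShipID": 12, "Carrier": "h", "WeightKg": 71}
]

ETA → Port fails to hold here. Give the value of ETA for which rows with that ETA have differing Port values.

592

ETA=592: rows 1, 5, 7, 12 → Port takes values {A25, A87} — violation
ETA=591: row 2 → Port = A58 ✓
ETA=609: row 3 → Port = A87 ✓
ETA=594: rows 4, 10 → Port = A82, A82 ✓
ETA=602: rows 6, 14 → Port = A44, A44 ✓
ETA=599: rows 8, 13 → Port = A25, A25 ✓
ETA=598: rows 9, 11 → Port = A75, A75 ✓
The only ETA value with inconsistent Port is ETA=592.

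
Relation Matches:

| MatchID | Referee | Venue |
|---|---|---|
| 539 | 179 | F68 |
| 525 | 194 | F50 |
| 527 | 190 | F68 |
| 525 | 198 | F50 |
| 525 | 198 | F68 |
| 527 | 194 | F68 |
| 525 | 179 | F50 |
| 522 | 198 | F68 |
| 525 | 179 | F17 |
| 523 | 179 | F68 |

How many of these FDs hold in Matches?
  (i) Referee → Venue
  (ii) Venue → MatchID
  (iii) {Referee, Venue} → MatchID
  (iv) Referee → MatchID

0

(i) Referee → Venue: Referee=179: 4 rows → Venue takes values {F68, F50, F17} — violation; Referee=194: 2 rows → Venue takes values {F50, F68} — violation; Referee=198: 3 rows → Venue takes values {F50, F68} — violation — fails.
(ii) Venue → MatchID: Venue=F68: 6 rows → MatchID takes values {539, 527, 525, 522, 523} — violation — fails.
(iii) {Referee, Venue} → MatchID: (Referee=179, Venue=F68): 2 rows → MatchID takes values {539, 523} — violation; (Referee=198, Venue=F68): 2 rows → MatchID takes values {525, 522} — violation — fails.
(iv) Referee → MatchID: Referee=179: 4 rows → MatchID takes values {539, 525, 523} — violation; Referee=194: 2 rows → MatchID takes values {525, 527} — violation; Referee=198: 3 rows → MatchID takes values {525, 522} — violation — fails.
None of the 4 dependencies hold.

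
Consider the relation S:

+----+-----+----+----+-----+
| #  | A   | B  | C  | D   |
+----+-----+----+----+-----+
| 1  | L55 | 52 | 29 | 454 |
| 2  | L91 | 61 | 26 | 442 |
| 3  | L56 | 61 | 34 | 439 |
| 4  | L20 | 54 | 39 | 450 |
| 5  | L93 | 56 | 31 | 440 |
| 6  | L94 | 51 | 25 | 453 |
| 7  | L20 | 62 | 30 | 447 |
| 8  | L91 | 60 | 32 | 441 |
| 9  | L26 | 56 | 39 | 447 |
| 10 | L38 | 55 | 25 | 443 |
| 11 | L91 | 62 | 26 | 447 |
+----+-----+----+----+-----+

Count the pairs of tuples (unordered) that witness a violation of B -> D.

2

B=61: violating pairs (2,3) — 1 pair.
B=56: violating pairs (5,9) — 1 pair.
B=62: all 2 rows agree on D — 0 pairs.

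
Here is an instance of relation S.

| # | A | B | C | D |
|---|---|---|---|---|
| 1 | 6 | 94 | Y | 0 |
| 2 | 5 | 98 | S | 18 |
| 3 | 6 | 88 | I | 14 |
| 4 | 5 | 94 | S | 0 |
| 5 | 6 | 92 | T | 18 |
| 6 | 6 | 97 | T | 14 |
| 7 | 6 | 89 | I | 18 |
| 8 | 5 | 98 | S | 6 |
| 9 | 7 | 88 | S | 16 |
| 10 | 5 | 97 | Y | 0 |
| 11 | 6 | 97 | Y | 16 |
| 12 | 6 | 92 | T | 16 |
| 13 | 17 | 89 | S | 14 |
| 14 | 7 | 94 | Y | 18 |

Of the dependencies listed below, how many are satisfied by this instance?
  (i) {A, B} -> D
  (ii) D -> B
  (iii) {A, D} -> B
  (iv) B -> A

0

(i) {A, B} -> D: (A=5, B=98): rows 2, 8 → D takes values {18, 6} — violation; (A=6, B=92): rows 5, 12 → D takes values {18, 16} — violation; (A=6, B=97): rows 6, 11 → D takes values {14, 16} — violation — fails.
(ii) D -> B: D=0: rows 1, 4, 10 → B takes values {94, 97} — violation; D=18: rows 2, 5, 7, 14 → B takes values {98, 92, 89, 94} — violation; D=14: rows 3, 6, 13 → B takes values {88, 97, 89} — violation; D=16: rows 9, 11, 12 → B takes values {88, 97, 92} — violation — fails.
(iii) {A, D} -> B: (A=6, D=14): rows 3, 6 → B takes values {88, 97} — violation; (A=5, D=0): rows 4, 10 → B takes values {94, 97} — violation; (A=6, D=18): rows 5, 7 → B takes values {92, 89} — violation; (A=6, D=16): rows 11, 12 → B takes values {97, 92} — violation — fails.
(iv) B -> A: B=94: rows 1, 4, 14 → A takes values {6, 5, 7} — violation; B=88: rows 3, 9 → A takes values {6, 7} — violation; B=97: rows 6, 10, 11 → A takes values {6, 5} — violation; B=89: rows 7, 13 → A takes values {6, 17} — violation — fails.
None of the 4 dependencies hold.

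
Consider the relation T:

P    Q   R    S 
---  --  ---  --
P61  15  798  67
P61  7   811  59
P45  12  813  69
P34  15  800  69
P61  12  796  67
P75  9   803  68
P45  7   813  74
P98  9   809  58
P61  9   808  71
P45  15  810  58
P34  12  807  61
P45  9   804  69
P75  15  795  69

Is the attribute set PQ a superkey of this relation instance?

All 13 rows have distinct PQ values, so PQ → (all attributes) holds and PQ is a superkey.

Yes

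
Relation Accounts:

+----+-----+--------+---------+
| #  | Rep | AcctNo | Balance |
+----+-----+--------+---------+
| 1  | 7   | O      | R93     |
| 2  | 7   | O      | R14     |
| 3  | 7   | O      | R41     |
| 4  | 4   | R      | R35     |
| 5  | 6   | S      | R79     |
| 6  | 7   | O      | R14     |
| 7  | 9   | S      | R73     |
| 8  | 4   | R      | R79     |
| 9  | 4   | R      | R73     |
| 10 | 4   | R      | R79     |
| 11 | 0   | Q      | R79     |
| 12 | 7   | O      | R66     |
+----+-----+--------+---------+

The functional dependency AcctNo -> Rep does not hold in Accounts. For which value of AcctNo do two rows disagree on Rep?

AcctNo=O: rows 1, 2, 3, 6, 12 → Rep = 7, 7, 7, 7, 7 ✓
AcctNo=R: rows 4, 8, 9, 10 → Rep = 4, 4, 4, 4 ✓
AcctNo=S: rows 5, 7 → Rep takes values {6, 9} — violation
AcctNo=Q: row 11 → Rep = 0 ✓
The only AcctNo value with inconsistent Rep is AcctNo=S.

S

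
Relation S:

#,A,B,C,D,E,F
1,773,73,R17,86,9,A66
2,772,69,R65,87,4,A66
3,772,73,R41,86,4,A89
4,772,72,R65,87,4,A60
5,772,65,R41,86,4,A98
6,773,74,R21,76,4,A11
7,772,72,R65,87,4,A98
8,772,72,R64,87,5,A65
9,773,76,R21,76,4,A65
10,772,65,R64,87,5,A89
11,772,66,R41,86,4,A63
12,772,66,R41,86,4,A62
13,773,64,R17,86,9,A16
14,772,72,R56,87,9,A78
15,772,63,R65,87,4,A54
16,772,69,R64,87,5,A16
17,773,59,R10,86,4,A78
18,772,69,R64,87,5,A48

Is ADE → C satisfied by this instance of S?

(A=773, D=86, E=9): rows 1, 13 → C = R17, R17 ✓
(A=772, D=87, E=4): rows 2, 4, 7, 15 → C = R65, R65, R65, R65 ✓
(A=772, D=86, E=4): rows 3, 5, 11, 12 → C = R41, R41, R41, R41 ✓
(A=773, D=76, E=4): rows 6, 9 → C = R21, R21 ✓
(A=772, D=87, E=5): rows 8, 10, 16, 18 → C = R64, R64, R64, R64 ✓
(A=772, D=87, E=9): row 14 → C = R56 ✓
(A=773, D=86, E=4): row 17 → C = R10 ✓
Every ADE value is associated with a single C value, so ADE → C holds.

Yes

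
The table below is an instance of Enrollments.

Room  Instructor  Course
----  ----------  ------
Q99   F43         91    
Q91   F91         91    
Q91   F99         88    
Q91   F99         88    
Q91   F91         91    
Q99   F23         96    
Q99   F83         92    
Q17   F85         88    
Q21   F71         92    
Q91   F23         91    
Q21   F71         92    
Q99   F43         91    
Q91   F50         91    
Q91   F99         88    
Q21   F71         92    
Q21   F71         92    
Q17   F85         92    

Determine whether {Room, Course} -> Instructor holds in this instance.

(Room=Q99, Course=91): 2 rows → Instructor = F43, F43 ✓
(Room=Q91, Course=91): 4 rows → Instructor takes values {F91, F23, F50} — violation
(Room=Q91, Course=88): 3 rows → Instructor = F99, F99, F99 ✓
(Room=Q99, Course=96): 1 row → Instructor = F23 ✓
(Room=Q99, Course=92): 1 row → Instructor = F83 ✓
(Room=Q17, Course=88): 1 row → Instructor = F85 ✓
(Room=Q21, Course=92): 4 rows → Instructor = F71, F71, F71, F71 ✓
(Room=Q17, Course=92): 1 row → Instructor = F85 ✓
Two rows agree on {Room, Course} but differ on Instructor, so {Room, Course} -> Instructor does not hold.

No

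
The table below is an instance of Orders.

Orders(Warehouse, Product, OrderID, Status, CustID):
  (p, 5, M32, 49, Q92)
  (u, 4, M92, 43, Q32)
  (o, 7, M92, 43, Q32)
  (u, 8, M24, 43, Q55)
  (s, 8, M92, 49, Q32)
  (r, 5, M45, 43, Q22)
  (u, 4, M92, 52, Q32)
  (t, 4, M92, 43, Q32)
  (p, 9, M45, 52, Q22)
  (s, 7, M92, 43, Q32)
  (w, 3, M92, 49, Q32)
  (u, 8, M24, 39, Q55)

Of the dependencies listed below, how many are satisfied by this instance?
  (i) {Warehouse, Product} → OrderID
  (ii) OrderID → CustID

(i) {Warehouse, Product} → OrderID: every LHS value maps to a single RHS value — holds.
(ii) OrderID → CustID: every LHS value maps to a single RHS value — holds.
2 of the 2 dependencies hold.

2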